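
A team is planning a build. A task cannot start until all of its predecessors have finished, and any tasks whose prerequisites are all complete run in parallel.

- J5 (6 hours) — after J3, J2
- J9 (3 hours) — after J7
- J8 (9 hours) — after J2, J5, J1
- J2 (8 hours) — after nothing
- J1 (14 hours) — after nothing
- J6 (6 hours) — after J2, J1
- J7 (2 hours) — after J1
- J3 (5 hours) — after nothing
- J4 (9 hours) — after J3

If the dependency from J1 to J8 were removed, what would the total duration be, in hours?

Original critical path: J1→J8 = 14+9 = 23 ⇒ 23 hours.
Dropping J1→J8 doesn't change J8's earliest start (14); another predecessor still binds.
After: J2→J5→J8 = 8+6+9 = 23 → 23 hours.

23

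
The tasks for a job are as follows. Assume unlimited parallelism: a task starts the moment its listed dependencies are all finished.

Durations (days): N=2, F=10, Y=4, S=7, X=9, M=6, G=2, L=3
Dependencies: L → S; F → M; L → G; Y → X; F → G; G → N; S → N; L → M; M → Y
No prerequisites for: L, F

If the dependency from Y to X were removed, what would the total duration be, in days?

20

With the dependency in place, F→M→Y→X = 10+6+4+9 = 29 sets the finish at 29 days.
Without Y→X, X's earliest start moves from 20 to 0.
The longest chain is now F→M→Y = 10+6+4 = 20, so the plan takes 20 days.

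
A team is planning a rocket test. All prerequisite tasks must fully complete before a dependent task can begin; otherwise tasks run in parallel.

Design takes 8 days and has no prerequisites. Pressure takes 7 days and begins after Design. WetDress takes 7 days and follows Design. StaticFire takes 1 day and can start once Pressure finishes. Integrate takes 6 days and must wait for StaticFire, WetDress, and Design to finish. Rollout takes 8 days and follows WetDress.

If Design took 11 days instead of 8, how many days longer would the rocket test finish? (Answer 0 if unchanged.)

The binding path is Design→WetDress→Rollout = 8+7+8 = 23; finish at 23 days.
Since Design is critical, the +3 change carries straight to that chain (now 26 days).
The critical path is still Design→WetDress→Rollout; finish is now 26 days.
Change in finish: 26 − 23 = +3 days.

3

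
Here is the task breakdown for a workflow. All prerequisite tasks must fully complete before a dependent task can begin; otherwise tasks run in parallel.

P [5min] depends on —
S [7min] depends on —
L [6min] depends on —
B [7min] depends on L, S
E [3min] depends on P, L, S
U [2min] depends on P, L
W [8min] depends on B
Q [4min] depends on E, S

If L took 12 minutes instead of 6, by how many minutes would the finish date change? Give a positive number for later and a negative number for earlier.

Critical path before the change: S→B→W = 7+7+8 = 22 giving 22 minutes.
The longest path through L is only 21 minutes, so L has float 1.
New critical path: L→B→W = 12+7+8 = 27 ⇒ 27 minutes.
Change in finish: 27 − 22 = +5 minutes.

5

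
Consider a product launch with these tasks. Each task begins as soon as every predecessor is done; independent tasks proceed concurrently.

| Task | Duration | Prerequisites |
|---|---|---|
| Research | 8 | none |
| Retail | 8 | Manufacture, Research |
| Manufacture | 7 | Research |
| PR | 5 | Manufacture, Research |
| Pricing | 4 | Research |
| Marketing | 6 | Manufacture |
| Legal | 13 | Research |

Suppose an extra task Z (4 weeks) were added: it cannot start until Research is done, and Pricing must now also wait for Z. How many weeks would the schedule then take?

23

Originally the schedule takes 23 weeks.
With Z inserted, Pricing now waits for max(Research, Z).
New critical path: Research→Manufacture→Retail = 8+7+8 = 23 ⇒ 23 weeks.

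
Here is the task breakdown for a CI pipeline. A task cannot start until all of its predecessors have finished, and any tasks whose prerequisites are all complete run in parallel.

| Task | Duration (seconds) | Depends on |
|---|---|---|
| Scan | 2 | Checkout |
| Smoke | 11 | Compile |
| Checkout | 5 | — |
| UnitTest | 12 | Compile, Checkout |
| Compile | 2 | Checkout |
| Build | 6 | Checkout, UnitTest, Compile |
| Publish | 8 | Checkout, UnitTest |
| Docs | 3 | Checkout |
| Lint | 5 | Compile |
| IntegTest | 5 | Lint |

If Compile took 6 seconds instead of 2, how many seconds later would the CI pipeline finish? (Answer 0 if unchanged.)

Baseline: Checkout→Compile→UnitTest→Publish = 5+2+12+8 = 27 → 27 seconds.
Compile lies on that path, so at 6 seconds the path becomes 31 seconds.
That remains the longest chain; total 31 seconds.
Change in finish: 31 − 27 = +4 seconds.

4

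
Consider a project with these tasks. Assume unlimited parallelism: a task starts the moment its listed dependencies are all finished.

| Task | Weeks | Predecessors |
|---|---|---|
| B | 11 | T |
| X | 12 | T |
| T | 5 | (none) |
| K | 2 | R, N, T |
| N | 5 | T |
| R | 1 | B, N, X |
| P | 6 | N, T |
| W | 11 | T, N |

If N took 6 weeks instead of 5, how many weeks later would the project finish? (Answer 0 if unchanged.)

1

The binding path is T→N→W = 5+5+11 = 21; finish at 21 weeks.
Since N is critical, the +1 change carries straight to that chain (now 22 weeks).
That remains the longest chain; total 22 weeks.
Change in finish: 22 − 21 = +1 weeks.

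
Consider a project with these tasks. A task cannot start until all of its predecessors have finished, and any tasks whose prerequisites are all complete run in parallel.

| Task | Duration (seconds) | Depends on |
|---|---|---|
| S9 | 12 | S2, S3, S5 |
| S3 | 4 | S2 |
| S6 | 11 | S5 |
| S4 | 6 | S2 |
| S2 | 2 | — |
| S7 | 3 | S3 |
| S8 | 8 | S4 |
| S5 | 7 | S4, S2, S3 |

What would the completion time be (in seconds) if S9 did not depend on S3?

Original critical path: S2→S4→S5→S9 = 2+6+7+12 = 27 ⇒ 27 seconds.
Dropping S3→S9 doesn't change S9's earliest start (15); another predecessor still binds.
New critical path: S2→S4→S5→S9 = 2+6+7+12 = 27 ⇒ 27 seconds.

27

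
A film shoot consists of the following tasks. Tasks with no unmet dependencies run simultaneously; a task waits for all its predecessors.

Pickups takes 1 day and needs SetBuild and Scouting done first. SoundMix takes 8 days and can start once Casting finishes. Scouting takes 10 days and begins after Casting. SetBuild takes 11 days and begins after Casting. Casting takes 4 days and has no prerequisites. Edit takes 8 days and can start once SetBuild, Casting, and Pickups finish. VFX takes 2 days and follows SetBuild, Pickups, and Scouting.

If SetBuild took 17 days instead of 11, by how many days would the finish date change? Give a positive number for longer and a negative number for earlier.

6

As given, the longest chain is Casting→SetBuild→Pickups→Edit = 4+11+1+8 = 24, so the finish is 24 days.
Since SetBuild is critical, the +6 change carries straight to that chain (now 30 days).
That remains the longest chain; total 30 days.
Change in finish: 30 − 24 = +6 days.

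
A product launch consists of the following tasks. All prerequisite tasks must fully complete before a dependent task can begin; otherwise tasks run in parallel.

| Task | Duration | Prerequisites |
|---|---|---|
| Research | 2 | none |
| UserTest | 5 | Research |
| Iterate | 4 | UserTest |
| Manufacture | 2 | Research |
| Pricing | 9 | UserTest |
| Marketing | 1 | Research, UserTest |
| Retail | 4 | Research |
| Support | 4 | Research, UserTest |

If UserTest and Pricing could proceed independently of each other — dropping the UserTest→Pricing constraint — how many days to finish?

11

Original critical path: Research→UserTest→Pricing = 2+5+9 = 16 ⇒ 16 days.
Without UserTest→Pricing, Pricing's earliest start moves from 7 to 0.
New critical path: Research→UserTest→Iterate = 2+5+4 = 11 ⇒ 11 days.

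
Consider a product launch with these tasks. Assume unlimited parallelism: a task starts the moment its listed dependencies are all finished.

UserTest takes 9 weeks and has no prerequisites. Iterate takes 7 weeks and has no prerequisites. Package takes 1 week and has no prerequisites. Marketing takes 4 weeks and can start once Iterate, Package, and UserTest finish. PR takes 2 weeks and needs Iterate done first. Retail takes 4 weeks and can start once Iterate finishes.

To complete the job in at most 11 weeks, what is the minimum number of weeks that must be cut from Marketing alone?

2

Current finish: 13 weeks; target: 11.
Marketing is on every critical path, so each week cut from Marketing cuts the finish by one (this holds down to a finish of 11).
Need 13 − 11 = 2 weeks off Marketing → Marketing becomes 2 weeks, finish becomes 11.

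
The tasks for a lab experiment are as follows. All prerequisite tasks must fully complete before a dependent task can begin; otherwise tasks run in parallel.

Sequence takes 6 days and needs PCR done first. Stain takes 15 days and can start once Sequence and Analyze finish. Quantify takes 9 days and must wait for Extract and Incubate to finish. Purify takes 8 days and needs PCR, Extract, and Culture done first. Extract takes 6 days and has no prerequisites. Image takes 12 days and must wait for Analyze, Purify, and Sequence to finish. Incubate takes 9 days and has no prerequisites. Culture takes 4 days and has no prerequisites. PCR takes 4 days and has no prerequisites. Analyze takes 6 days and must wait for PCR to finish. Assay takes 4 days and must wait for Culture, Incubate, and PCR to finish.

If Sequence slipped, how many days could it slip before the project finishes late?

Critical path: Extract→Purify→Image = 6+8+12 = 26, so the finish is 26 days.
Sequence finishes as early as 10 and must finish by 11.
So Sequence can slip 11 − 10 = 1 day.

1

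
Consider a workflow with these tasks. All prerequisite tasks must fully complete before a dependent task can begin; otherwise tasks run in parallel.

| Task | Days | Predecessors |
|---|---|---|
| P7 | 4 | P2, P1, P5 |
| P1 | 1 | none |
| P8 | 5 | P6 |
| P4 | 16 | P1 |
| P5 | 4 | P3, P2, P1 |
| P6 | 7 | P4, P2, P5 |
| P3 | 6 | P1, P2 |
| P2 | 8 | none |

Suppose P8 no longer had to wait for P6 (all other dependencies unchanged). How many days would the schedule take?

25

With the dependency in place, P2→P3→P5→P6→P8 = 8+6+4+7+5 = 30 sets the finish at 30 days.
Without P6→P8, P8's earliest start moves from 25 to 0.
After: P2→P3→P5→P6 = 8+6+4+7 = 25 → 25 days.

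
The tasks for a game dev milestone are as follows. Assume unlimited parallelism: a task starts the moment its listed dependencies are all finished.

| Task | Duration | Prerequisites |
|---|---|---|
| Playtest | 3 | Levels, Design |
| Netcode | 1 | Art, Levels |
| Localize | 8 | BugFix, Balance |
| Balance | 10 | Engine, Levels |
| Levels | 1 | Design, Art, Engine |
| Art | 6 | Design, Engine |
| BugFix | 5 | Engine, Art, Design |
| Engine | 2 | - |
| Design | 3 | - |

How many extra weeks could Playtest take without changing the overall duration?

15

The longest chain is Design→Art→Levels→Balance→Localize = 3+6+1+10+8 = 28; overall finish 28 weeks.
Longest path through Playtest: 13 weeks (earliest finish 13, latest finish 28).
So Playtest can slip 28 − 13 = 15 weeks.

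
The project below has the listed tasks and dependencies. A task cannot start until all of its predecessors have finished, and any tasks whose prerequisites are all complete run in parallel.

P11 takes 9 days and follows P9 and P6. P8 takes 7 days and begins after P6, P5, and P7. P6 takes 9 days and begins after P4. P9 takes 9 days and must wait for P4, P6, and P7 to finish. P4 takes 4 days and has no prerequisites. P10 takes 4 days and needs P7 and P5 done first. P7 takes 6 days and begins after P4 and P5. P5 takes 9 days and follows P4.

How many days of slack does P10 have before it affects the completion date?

P4→P5→P7→P9→P11 = 4+9+6+9+9 = 37 sets the makespan at 37 days.
Longest path through P10: 23 days (earliest finish 23, latest finish 37).
Slack of P10 = 33 − 19 = 14 days.

14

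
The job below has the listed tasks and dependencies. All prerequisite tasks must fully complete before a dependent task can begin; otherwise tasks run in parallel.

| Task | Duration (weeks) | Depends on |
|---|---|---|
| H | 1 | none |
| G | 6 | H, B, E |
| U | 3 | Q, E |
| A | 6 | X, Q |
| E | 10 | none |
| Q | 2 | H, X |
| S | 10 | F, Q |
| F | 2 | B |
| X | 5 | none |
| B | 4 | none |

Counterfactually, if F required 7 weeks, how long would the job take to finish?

Critical path before the change: X→Q→S = 5+2+10 = 17 giving 17 weeks.
F is off the critical path — its longest chain is 16 weeks, giving 1 of slack.
New critical path: B→F→S = 4+7+10 = 21 ⇒ 21 weeks.

21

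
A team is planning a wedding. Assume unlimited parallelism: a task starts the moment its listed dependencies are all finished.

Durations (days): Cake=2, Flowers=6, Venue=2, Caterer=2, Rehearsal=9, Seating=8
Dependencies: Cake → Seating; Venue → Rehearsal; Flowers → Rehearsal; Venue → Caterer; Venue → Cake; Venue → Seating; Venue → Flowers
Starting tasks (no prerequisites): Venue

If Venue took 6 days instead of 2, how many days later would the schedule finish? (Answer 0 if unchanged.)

4

As given, the longest chain is Venue→Flowers→Rehearsal = 2+6+9 = 17, so the finish is 17 days.
Since Venue is critical, the +4 change carries straight to that chain (now 21 days).
That remains the longest chain; total 21 days.
Change in finish: 21 − 17 = +4 days.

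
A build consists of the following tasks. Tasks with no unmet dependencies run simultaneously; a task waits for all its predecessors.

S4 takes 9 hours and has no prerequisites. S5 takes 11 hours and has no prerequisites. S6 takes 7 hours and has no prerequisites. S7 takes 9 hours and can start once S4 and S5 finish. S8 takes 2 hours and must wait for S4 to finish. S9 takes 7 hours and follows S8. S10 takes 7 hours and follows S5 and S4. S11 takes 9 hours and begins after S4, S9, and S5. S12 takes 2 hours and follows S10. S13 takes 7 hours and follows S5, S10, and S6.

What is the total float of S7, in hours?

The longest chain is S4→S8→S9→S11 = 9+2+7+9 = 27; overall finish 27 hours.
The longest chain containing S7 totals 20 hours.
So S7 can slip 27 − 20 = 7 hours.

7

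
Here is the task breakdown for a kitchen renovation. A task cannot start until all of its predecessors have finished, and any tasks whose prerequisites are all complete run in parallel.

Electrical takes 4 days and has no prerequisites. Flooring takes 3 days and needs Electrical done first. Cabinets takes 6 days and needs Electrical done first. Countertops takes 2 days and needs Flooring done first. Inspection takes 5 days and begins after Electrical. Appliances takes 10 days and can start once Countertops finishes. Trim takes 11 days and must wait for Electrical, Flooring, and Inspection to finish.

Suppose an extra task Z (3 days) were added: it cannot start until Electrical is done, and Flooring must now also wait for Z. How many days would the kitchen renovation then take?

22

Originally the kitchen renovation takes 20 days.
With Z inserted, Flooring now waits for max(Electrical, Z).
New critical path: Electrical→Z→Flooring→Countertops→Appliances = 4+3+3+2+10 = 22 ⇒ 22 days.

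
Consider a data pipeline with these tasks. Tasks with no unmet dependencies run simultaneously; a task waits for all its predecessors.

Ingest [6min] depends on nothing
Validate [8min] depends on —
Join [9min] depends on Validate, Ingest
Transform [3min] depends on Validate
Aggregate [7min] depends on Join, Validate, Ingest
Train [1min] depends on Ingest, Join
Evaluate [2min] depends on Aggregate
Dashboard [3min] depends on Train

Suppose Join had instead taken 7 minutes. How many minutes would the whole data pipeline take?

Critical path before the change: Validate→Join→Aggregate→Evaluate = 8+9+7+2 = 26 giving 26 minutes.
Join is on the critical path; changing it to 7 makes that path 24 minutes.
That remains the longest chain; total 24 minutes.

24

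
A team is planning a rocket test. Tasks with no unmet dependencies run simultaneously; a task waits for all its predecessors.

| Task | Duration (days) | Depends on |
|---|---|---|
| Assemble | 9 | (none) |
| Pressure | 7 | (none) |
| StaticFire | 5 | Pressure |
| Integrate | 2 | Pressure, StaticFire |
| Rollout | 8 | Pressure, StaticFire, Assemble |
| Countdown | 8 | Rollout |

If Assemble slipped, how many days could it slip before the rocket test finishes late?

Pressure→StaticFire→Rollout→Countdown = 7+5+8+8 = 28 sets the makespan at 28 days.
Assemble finishes as early as 9 and must finish by 12.
So Assemble can slip 12 − 9 = 3 days.

3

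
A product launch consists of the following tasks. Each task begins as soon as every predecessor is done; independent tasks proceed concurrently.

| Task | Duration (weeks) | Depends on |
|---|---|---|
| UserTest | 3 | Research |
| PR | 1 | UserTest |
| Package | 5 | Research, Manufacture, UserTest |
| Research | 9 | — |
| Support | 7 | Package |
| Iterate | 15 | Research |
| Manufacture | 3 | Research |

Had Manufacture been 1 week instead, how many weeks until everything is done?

Baseline: Research→Manufacture→Package→Support = 9+3+5+7 = 24 → 24 weeks.
Manufacture lies on that path, so at 1 week the path becomes 22 weeks.
The binding chain switches to Research→UserTest→Package→Support = 9+3+5+7 = 24; finish 24 weeks.

24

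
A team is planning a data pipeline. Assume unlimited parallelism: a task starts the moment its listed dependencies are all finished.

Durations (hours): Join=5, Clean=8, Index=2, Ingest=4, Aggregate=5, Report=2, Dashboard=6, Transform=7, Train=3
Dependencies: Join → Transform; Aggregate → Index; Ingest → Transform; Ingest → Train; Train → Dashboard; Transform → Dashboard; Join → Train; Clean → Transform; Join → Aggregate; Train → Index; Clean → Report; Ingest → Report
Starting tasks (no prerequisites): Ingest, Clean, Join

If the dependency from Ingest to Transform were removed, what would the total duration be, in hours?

Before: longest chain Clean→Transform→Dashboard = 8+7+6 = 21, finish 21.
Dropping Ingest→Transform doesn't change Transform's earliest start (8); another predecessor still binds.
The longest chain is now Clean→Transform→Dashboard = 8+7+6 = 21, so the project takes 21 hours.

21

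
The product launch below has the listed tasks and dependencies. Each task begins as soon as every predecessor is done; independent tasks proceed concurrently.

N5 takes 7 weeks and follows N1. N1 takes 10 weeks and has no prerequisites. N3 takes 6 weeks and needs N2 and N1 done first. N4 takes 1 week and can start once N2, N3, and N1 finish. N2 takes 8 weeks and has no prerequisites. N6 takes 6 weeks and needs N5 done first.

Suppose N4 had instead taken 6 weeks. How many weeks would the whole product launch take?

23

As given, the longest chain is N1→N5→N6 = 10+7+6 = 23, so the finish is 23 weeks.
N4 has 6 weeks of float (longest path through it is 17).
That remains the longest chain; total 23 weeks.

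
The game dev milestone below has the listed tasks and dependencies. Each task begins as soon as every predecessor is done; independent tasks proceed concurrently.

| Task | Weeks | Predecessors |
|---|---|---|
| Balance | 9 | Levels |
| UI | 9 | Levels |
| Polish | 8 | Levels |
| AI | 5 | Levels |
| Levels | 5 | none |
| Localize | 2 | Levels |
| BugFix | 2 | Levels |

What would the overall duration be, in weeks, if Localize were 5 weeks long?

Actual critical path: Levels→UI = 5+9 = 14 ⇒ 14 weeks.
Localize has 7 weeks of float (longest path through it is 7).
The critical path is still Levels→UI; finish is now 14 weeks.

14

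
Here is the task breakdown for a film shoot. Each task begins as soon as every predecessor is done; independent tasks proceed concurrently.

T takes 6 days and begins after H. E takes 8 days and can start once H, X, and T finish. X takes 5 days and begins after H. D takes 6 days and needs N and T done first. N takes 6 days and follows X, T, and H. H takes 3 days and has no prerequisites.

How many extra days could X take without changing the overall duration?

1

Critical path: H→T→N→D = 3+6+6+6 = 21, so the finish is 21 days.
The longest chain containing X totals 20 days.
Float = 21 − 20 = 1.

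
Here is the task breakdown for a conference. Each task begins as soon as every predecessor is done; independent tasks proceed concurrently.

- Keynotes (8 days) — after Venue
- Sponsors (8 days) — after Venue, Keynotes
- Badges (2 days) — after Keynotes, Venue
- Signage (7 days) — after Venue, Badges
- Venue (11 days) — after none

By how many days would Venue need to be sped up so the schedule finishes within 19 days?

Current finish: 28 days; target: 19.
Venue is on every critical path, so each day cut from Venue cuts the finish by one (this holds down to a finish of 18).
Need 28 − 19 = 9 days off Venue → Venue becomes 2 days, finish becomes 19.

9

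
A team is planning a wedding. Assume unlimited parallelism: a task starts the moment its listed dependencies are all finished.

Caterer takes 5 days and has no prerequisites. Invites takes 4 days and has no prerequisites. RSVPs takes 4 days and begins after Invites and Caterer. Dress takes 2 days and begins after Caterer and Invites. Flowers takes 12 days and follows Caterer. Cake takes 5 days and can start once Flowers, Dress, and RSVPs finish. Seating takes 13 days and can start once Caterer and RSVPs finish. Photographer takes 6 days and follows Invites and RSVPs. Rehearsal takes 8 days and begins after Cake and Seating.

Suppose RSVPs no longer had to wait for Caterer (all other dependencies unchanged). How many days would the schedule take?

Before: longest chain Caterer→RSVPs→Seating→Rehearsal = 5+4+13+8 = 30, finish 30.
Without Caterer→RSVPs, RSVPs's earliest start moves from 5 to 4.
After: Caterer→Flowers→Cake→Rehearsal = 5+12+5+8 = 30 → 30 days.

30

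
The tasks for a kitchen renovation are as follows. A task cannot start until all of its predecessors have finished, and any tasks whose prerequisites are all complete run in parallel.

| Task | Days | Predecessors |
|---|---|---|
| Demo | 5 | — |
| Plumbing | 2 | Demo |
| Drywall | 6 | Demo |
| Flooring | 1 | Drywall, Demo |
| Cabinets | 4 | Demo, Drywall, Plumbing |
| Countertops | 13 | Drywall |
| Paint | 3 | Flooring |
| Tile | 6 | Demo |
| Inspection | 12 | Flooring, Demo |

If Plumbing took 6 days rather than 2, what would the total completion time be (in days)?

Baseline: Demo→Drywall→Flooring→Inspection = 5+6+1+12 = 24 → 24 days.
Plumbing has 13 days of float (longest path through it is 11).
That remains the longest chain; total 24 days.

24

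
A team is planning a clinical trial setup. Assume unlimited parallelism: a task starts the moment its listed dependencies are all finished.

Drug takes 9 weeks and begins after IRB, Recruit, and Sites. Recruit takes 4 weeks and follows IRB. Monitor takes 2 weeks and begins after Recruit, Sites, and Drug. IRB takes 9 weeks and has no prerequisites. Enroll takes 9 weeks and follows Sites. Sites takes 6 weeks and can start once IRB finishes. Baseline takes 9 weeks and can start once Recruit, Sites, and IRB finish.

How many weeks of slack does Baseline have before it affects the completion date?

2

The longest chain is IRB→Sites→Drug→Monitor = 9+6+9+2 = 26; overall finish 26 weeks.
Baseline finishes as early as 24 and must finish by 26.
Float = 26 − 24 = 2.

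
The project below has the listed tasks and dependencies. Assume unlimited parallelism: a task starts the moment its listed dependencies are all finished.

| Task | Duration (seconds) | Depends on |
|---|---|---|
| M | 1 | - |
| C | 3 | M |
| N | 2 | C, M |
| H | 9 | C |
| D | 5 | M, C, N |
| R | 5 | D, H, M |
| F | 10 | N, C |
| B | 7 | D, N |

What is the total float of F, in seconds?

2

Critical path: M→C→N→D→B = 1+3+2+5+7 = 18, so the finish is 18 seconds.
F finishes as early as 16 and must finish by 18.
Slack of F = 8 − 6 = 2 seconds.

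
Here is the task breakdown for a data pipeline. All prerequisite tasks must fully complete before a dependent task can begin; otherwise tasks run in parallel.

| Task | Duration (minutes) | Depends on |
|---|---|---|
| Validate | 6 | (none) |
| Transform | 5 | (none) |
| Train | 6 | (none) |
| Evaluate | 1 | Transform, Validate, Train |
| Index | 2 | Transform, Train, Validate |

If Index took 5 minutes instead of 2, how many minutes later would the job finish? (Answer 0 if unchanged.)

Baseline: Validate→Index = 6+2 = 8 → 8 minutes.
Index lies on that path, so at 5 minutes the path becomes 11 minutes.
No other chain overtakes it, so the finish is 11 minutes.
Change in finish: 11 − 8 = +3 minutes.

3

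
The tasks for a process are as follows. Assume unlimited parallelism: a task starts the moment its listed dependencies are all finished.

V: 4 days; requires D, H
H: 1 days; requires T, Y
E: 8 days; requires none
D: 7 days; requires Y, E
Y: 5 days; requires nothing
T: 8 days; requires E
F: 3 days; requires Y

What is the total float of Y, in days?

5

E→T→H→V = 8+8+1+4 = 21 sets the makespan at 21 days.
Y finishes as early as 5 and must finish by 10.
Float = 21 − 16 = 5.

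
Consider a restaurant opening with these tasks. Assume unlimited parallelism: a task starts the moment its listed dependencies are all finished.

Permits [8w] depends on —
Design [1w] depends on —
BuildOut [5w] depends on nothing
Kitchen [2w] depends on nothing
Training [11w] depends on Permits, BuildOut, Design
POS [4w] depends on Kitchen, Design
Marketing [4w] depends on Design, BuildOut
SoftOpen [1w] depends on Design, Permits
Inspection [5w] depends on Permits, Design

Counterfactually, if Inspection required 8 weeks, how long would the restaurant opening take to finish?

19

Baseline: Permits→Training = 8+11 = 19 → 19 weeks.
Inspection has 6 weeks of float (longest path through it is 13).
The critical path is still Permits→Training; finish is now 19 weeks.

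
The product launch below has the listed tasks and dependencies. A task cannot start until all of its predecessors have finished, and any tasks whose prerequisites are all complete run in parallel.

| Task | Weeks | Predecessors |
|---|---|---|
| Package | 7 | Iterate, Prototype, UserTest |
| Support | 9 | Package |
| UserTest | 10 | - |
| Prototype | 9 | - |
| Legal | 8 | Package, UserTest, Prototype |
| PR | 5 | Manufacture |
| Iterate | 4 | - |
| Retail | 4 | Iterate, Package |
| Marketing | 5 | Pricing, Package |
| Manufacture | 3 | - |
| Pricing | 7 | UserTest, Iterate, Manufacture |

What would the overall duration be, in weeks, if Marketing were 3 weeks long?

The binding path is UserTest→Package→Support = 10+7+9 = 26; finish at 26 weeks.
The longest path through Marketing is only 22 weeks, so Marketing has float 4.
The critical path is still UserTest→Package→Support; finish is now 26 weeks.

26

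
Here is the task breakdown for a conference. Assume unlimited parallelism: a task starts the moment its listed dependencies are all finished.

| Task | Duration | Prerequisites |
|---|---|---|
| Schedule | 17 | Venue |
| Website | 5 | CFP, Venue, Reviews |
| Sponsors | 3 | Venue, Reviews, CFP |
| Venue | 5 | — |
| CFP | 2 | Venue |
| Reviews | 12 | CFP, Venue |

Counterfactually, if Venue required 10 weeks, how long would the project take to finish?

Actual critical path: Venue→CFP→Reviews→Website = 5+2+12+5 = 24 ⇒ 24 weeks.
Venue lies on that path, so at 10 weeks the path becomes 29 weeks.
That remains the longest chain; total 29 weeks.

29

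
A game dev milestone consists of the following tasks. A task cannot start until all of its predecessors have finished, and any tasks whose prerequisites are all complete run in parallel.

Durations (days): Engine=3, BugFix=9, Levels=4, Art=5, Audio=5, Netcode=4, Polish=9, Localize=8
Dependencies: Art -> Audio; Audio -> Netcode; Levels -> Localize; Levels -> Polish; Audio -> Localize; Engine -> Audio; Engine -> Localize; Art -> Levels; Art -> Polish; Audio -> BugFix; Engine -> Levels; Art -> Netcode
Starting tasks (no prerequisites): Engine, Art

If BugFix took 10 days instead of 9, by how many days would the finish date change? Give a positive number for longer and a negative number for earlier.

1

As given, the longest chain is Art→Audio→BugFix = 5+5+9 = 19, so the finish is 19 days.
BugFix lies on that path, so at 10 days the path becomes 20 days.
No other chain overtakes it, so the finish is 20 days.
Change in finish: 20 − 19 = +1 days.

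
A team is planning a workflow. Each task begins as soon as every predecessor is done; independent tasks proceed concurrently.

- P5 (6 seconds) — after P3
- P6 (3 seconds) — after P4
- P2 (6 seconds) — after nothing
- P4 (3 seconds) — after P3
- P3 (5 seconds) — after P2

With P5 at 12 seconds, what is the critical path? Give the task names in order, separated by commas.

Baseline: P2→P3→P5 = 6+5+6 = 17 → 17 seconds.
Since P5 is critical, the +6 change carries straight to that chain (now 23 seconds).
The critical path is still P2→P3→P5; finish is now 23 seconds.

P2, P3, P5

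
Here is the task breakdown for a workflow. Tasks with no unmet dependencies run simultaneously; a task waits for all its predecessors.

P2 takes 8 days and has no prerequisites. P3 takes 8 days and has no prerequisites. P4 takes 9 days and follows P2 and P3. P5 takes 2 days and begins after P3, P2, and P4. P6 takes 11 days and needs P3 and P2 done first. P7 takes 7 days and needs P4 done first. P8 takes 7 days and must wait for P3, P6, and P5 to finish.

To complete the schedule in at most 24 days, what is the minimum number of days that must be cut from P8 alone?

2

Current finish: 26 days; target: 24.
P8 is on every critical path, so each day cut from P8 cuts the finish by one (this holds down to a finish of 24).
Need 26 − 24 = 2 days off P8 → P8 becomes 5 days, finish becomes 24.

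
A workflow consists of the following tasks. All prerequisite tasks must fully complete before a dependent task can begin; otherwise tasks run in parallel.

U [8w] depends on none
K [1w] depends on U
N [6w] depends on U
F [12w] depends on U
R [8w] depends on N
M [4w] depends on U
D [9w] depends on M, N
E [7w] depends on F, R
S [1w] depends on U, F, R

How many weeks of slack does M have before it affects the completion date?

The longest chain is U→N→R→E = 8+6+8+7 = 29; overall finish 29 weeks.
Longest path through M: 21 weeks (earliest finish 12, latest finish 20).
Float = 29 − 21 = 8.

8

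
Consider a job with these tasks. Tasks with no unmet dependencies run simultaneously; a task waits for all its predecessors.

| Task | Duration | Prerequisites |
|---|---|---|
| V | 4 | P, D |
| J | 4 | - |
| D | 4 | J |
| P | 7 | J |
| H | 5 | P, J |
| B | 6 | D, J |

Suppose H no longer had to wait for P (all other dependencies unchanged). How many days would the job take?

15

With the dependency in place, J→P→H = 4+7+5 = 16 sets the finish at 16 days.
Without P→H, H's earliest start moves from 11 to 4.
After: J→P→V = 4+7+4 = 15 → 15 days.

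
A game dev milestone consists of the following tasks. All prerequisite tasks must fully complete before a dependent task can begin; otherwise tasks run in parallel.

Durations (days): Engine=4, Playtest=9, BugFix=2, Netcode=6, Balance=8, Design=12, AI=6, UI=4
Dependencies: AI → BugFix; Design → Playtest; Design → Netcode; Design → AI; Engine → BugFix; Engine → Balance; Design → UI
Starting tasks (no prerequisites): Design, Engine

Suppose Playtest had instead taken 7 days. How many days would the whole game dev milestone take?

20

Critical path before the change: Design→Playtest = 12+9 = 21 giving 21 days.
Playtest lies on that path, so at 7 days the path becomes 19 days.
The binding chain switches to Design→AI→BugFix = 12+6+2 = 20; finish 20 days.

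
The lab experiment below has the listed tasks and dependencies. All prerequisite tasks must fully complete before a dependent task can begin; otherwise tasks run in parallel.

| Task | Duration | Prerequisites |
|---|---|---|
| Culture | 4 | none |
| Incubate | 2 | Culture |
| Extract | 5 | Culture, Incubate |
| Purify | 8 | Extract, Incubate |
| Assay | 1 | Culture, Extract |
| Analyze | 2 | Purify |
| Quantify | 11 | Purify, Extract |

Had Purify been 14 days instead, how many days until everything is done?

As given, the longest chain is Culture→Incubate→Extract→Purify→Quantify = 4+2+5+8+11 = 30, so the finish is 30 days.
Purify lies on that path, so at 14 days the path becomes 36 days.
That remains the longest chain; total 36 days.

36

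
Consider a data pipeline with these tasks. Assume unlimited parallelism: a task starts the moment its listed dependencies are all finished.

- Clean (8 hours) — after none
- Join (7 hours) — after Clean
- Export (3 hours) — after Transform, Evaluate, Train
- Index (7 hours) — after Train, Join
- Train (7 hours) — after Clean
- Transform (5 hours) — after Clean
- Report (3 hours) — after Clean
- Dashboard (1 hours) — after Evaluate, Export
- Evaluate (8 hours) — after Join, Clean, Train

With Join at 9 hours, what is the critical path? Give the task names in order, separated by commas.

As given, the longest chain is Clean→Join→Evaluate→Export→Dashboard = 8+7+8+3+1 = 27, so the finish is 27 hours.
Join lies on that path, so at 9 hours the path becomes 29 hours.
No other chain overtakes it, so the finish is 29 hours.

Clean, Join, Evaluate, Export, Dashboard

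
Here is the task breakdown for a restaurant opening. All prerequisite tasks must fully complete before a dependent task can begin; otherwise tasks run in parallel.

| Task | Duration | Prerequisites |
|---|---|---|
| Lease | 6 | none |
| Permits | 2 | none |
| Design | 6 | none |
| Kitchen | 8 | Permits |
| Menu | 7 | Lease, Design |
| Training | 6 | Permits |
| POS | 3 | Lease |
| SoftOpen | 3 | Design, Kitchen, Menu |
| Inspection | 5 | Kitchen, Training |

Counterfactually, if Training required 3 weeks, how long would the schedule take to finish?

16

The binding path is Lease→Menu→SoftOpen = 6+7+3 = 16; finish at 16 weeks.
The longest path through Training is only 13 weeks, so Training has float 3.
No other chain overtakes it, so the finish is 16 weeks.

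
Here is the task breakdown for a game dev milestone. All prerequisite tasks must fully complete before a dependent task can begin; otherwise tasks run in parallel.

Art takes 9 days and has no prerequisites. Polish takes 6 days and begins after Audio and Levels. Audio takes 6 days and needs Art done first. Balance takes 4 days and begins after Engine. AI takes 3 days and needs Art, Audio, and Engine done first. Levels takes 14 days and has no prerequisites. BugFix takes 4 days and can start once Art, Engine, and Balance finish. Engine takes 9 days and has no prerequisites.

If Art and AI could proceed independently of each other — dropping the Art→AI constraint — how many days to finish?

Original critical path: Art→Audio→Polish = 9+6+6 = 21 ⇒ 21 days.
Dropping Art→AI doesn't change AI's earliest start (15); another predecessor still binds.
New critical path: Art→Audio→Polish = 9+6+6 = 21 ⇒ 21 days.

21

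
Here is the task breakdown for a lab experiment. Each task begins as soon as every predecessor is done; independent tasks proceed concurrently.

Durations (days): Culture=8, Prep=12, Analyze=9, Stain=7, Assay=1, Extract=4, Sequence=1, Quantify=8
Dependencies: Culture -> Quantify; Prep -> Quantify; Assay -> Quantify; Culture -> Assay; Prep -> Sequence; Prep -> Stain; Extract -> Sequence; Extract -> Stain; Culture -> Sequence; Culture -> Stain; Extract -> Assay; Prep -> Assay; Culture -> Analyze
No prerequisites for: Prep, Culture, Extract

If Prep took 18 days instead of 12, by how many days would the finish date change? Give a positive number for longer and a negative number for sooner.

Actual critical path: Prep→Assay→Quantify = 12+1+8 = 21 ⇒ 21 days.
Prep lies on that path, so at 18 days the path becomes 27 days.
The critical path is still Prep→Assay→Quantify; finish is now 27 days.
Change in finish: 27 − 21 = +6 days.

6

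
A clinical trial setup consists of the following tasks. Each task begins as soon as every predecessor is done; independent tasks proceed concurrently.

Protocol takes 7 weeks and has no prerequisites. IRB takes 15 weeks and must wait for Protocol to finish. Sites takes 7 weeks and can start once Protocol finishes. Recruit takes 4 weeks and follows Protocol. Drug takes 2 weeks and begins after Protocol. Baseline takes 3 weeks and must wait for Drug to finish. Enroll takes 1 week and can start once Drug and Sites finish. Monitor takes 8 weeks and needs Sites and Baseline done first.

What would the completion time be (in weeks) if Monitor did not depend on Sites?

22

Original critical path: Protocol→IRB = 7+15 = 22 ⇒ 22 weeks.
Without Sites→Monitor, Monitor's earliest start moves from 14 to 12.
After: Protocol→IRB = 7+15 = 22 → 22 weeks.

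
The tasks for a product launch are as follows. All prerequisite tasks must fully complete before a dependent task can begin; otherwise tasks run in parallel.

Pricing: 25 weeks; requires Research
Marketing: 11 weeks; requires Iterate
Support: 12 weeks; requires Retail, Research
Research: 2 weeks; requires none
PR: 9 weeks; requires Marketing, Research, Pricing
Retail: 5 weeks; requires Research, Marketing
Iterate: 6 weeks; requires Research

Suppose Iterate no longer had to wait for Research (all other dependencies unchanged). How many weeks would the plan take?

36

Original critical path: Research→Iterate→Marketing→Retail→Support = 2+6+11+5+12 = 36 ⇒ 36 weeks.
Without Research→Iterate, Iterate's earliest start moves from 2 to 0.
The longest chain is now Research→Pricing→PR = 2+25+9 = 36, so the plan takes 36 weeks.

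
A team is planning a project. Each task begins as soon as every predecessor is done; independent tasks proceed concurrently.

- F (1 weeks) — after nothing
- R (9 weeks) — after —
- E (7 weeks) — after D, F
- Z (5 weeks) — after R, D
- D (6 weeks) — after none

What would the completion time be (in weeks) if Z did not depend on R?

With the dependency in place, R→Z = 9+5 = 14 sets the finish at 14 weeks.
Without R→Z, Z's earliest start moves from 9 to 6.
After: D→E = 6+7 = 13 → 13 weeks.

13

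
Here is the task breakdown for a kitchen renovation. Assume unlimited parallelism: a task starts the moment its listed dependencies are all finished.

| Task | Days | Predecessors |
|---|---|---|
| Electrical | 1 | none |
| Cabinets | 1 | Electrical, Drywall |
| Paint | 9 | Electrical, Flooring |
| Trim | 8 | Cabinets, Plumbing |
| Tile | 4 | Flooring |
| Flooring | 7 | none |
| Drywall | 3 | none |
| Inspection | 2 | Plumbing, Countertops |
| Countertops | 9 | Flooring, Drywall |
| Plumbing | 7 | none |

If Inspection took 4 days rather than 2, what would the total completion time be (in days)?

Baseline: Flooring→Countertops→Inspection = 7+9+2 = 18 → 18 days.
Since Inspection is critical, the +2 change carries straight to that chain (now 20 days).
That remains the longest chain; total 20 days.

20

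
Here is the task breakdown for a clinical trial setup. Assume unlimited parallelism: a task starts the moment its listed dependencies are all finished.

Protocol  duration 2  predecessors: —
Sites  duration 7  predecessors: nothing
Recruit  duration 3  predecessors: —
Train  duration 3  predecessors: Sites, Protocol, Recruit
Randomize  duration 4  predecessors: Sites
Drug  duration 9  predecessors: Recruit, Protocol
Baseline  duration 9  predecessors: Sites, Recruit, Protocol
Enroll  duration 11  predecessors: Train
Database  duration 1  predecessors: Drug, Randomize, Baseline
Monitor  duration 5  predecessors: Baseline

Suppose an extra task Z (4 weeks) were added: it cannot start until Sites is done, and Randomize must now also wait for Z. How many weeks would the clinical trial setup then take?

21

Originally the clinical trial setup takes 21 weeks.
With Z inserted, Randomize now waits for max(Sites, Z).
New critical path: Sites→Train→Enroll = 7+3+11 = 21 ⇒ 21 weeks.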